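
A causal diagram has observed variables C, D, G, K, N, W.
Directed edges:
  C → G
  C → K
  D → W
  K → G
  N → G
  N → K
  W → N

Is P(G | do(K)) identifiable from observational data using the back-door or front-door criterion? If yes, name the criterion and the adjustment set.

P(G|do(K)): backdoor, adjust for {C, N}.

desc(K)\{K}={G}; candidates ⊆ {C,D,N,W}.
size 0: {}; under {} K still reaches {C,D,G,N,W} ∋ G.
size 1: {C}, {D}, {N} …(+1); under {C} K still reaches {D,G,N,W} ∋ G.
{C,N}: K⊥G given {C,N} in G with K→· removed — back-door holds.
P(G|do(K)) = Σ_{C,N} P(G|K,C,N)·P(C,N).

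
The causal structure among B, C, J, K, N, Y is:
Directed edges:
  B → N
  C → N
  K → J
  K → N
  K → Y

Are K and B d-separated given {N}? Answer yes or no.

No — K and B are d-connected given {N}.

Bayes-Ball from K | {N} reaches {B,C,J,Y}.
B ∈ reach(K|{N}) ⇒ K ⊥̸ B | {N}.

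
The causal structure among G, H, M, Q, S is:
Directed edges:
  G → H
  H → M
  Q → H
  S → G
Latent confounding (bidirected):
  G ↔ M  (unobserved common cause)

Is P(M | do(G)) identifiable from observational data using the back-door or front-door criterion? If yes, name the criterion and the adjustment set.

P(M|do(G)): frontdoor, adjust for {H}.

desc(G)\{G}={H,M}; candidates ⊆ {Q,S}.
G↔M: latent back-door arc(s) into G.
size 0: {}; under {} G still reaches {M,S} ∋ M.
size 1: {Q}, {S}; under {Q} G still reaches {M,S} ∋ M.
size 2: {Q,S}; under {Q,S} G still reaches {M} ∋ M.
G↔M cannot be blocked by any observed set — no back-door set.
{H}: (i) intercepts every directed G→M path; (ii) no back-door G→{H}; (iii) {G} blocks every back-door {H}→M. Front-door holds.
P(M|do(G)) = Σ_{H} P(H|G) Σ_{G'} P(M|H,G')P(G').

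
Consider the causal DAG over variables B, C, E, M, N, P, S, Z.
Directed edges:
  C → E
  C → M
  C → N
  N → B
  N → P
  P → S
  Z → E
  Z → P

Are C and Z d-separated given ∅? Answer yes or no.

Bayes-Ball from C | ∅ reaches {B,E,M,N,P,S}.
Z ∉ reach(C|∅) ⇒ C ⊥ Z | ∅.

Yes — C ⊥ Z | ∅.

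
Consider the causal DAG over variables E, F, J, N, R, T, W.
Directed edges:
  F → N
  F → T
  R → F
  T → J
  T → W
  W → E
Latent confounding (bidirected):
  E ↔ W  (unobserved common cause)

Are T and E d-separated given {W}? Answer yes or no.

No — T and E are d-connected given {W}.

Bayes-Ball from T | {W} reaches {E,F,J,N,R}.
E ∈ reach(T|{W}) ⇒ T ⊥̸ E | {W}.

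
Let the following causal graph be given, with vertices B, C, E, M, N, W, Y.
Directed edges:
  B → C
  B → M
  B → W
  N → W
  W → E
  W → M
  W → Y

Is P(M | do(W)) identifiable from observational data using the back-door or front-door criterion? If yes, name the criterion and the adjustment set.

P(M|do(W)): backdoor, adjust for {B}.

desc(W)\{W}={E,M,Y}; candidates ⊆ {B,C,N}.
size 0: {}; under {} W still reaches {B,C,M,N} ∋ M.
{B}: W⊥M given {B} in G with W→· removed — back-door holds.
P(M|do(W)) = Σ_{B} P(M|W,B)·P(B).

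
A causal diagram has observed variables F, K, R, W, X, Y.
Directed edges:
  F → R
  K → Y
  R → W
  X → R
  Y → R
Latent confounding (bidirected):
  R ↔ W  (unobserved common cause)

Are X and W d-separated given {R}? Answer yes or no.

No — X and W are d-connected given {R}.

Bayes-Ball from X | {R} reaches {F,K,W,Y}.
W ∈ reach(X|{R}) ⇒ X ⊥̸ W | {R}.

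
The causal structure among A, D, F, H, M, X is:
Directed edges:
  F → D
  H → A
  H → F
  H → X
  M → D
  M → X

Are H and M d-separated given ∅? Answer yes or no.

Bayes-Ball from H | ∅ reaches {A,D,F,X}.
M ∉ reach(H|∅) ⇒ H ⊥ M | ∅.

Yes — H ⊥ M | ∅.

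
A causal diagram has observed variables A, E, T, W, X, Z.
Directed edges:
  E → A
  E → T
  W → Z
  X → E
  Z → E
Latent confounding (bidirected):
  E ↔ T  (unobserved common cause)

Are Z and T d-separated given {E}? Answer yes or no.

No — Z and T are d-connected given {E}.

Bayes-Ball from Z | {E} reaches {T,W,X}.
T ∈ reach(Z|{E}) ⇒ Z ⊥̸ T | {E}.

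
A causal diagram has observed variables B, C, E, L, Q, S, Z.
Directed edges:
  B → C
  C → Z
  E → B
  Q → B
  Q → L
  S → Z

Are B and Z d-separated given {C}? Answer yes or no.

Bayes-Ball from B | {C} reaches {E,L,Q}.
Z ∉ reach(B|{C}) ⇒ B ⊥ Z | {C}.

Yes — B ⊥ Z | {C}.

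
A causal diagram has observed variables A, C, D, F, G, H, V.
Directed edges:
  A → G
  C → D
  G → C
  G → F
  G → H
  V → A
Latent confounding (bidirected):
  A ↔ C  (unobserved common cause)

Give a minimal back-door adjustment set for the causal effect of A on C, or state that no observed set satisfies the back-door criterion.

desc(A)\{A}={C,D,F,G,H}; candidates ⊆ {V}.
A↔C: latent back-door arc(s) into A.
size 0: {}; under {} A still reaches {C,D,V} ∋ C.
size 1: {V}; under {V} A still reaches {C,D} ∋ C.
A↔C cannot be blocked by any observed set — no back-door set.

A→C: no observed back-door set.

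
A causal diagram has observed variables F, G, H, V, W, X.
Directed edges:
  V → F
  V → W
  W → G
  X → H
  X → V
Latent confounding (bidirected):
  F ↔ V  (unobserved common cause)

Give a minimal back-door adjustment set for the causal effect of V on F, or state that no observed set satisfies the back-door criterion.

V→F: no observed back-door set.

desc(V)\{V}={F,G,W}; candidates ⊆ {H,X}.
V↔F: latent back-door arc(s) into V.
size 0: {}; under {} V still reaches {F,H,X} ∋ F.
size 1: {H}, {X}; under {H} V still reaches {F,X} ∋ F.
size 2: {H,X}; under {H,X} V still reaches {F} ∋ F.
V↔F cannot be blocked by any observed set — no back-door set.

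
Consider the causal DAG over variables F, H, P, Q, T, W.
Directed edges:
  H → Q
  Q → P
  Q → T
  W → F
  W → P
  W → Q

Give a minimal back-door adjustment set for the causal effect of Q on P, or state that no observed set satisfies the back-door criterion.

desc(Q)\{Q}={P,T}; candidates ⊆ {F,H,W}.
size 0: {}; under {} Q still reaches {F,H,P,W} ∋ P.
{W}: Q⊥P given {W} in G with Q→· removed — back-door holds.

Q→P: minimal back-door set {W}.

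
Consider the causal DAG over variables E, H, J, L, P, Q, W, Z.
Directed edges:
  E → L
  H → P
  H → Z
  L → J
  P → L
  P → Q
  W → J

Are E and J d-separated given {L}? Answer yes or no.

Yes — E ⊥ J | {L}.

Bayes-Ball from E | {L} reaches {H,P,Q,Z}.
J ∉ reach(E|{L}) ⇒ E ⊥ J | {L}.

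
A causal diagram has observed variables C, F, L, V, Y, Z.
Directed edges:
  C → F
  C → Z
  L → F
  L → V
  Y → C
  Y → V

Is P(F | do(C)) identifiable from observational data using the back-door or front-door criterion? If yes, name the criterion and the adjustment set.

P(F|do(C)): backdoor, adjust for ∅.

desc(C)\{C}={F,Z}; candidates ⊆ {L,V,Y}.
∅: C⊥F given ∅ in G with C→· removed — back-door holds.
P(F|do(C)) = P(F|C) — no adjustment needed.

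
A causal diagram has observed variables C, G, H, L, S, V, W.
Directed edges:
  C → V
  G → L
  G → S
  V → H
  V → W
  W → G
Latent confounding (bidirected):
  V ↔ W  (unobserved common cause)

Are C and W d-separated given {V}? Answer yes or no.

Bayes-Ball from C | {V} reaches {G,L,S,W}.
W ∈ reach(C|{V}) ⇒ C ⊥̸ W | {V}.

No — C and W are d-connected given {V}.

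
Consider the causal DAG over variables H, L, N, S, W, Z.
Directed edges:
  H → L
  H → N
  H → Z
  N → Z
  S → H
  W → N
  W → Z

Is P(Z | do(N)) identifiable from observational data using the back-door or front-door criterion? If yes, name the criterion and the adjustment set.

P(Z|do(N)): backdoor, adjust for {H, W}.

desc(N)\{N}={Z}; candidates ⊆ {H,L,S,W}.
size 0: {}; under {} N still reaches {H,L,S,W,Z} ∋ Z.
size 1: {H}, {L}, {S} …(+1); under {H} N still reaches {W,Z} ∋ Z.
{H,W}: N⊥Z given {H,W} in G with N→· removed — back-door holds.
P(Z|do(N)) = Σ_{H,W} P(Z|N,H,W)·P(H,W).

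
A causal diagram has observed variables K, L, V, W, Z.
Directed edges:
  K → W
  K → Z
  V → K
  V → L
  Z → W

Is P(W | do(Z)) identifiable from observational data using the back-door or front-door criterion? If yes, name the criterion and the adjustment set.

desc(Z)\{Z}={W}; candidates ⊆ {K,L,V}.
size 0: {}; under {} Z still reaches {K,L,V,W} ∋ W.
{K}: Z⊥W given {K} in G with Z→· removed — back-door holds.
P(W|do(Z)) = Σ_{K} P(W|Z,K)·P(K).

P(W|do(Z)): backdoor, adjust for {K}.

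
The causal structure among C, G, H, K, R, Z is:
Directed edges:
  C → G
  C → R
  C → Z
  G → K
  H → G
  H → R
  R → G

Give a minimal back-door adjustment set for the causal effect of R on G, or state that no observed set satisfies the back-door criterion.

R→G: minimal back-door set {C, H}.

desc(R)\{R}={G,K}; candidates ⊆ {C,H,Z}.
size 0: {}; under {} R still reaches {C,G,H,K,Z} ∋ G.
size 1: {C}, {H}, {Z}; under {C} R still reaches {G,H,K} ∋ G.
{C,H}: R⊥G given {C,H} in G with R→· removed — back-door holds.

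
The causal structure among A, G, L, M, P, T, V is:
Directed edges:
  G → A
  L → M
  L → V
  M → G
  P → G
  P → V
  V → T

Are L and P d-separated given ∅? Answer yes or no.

Yes — L ⊥ P | ∅.

Bayes-Ball from L | ∅ reaches {A,G,M,T,V}.
P ∉ reach(L|∅) ⇒ L ⊥ P | ∅.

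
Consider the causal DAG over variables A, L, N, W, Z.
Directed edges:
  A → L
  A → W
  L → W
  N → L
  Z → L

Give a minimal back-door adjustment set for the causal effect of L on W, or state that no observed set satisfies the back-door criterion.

L→W: minimal back-door set {A}.

desc(L)\{L}={W}; candidates ⊆ {A,N,Z}.
size 0: {}; under {} L still reaches {A,N,W,Z} ∋ W.
{A}: L⊥W given {A} in G with L→· removed — back-door holds.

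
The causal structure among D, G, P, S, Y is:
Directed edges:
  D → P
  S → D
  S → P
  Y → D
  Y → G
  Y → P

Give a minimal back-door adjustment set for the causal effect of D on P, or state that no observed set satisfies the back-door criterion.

desc(D)\{D}={P}; candidates ⊆ {G,S,Y}.
size 0: {}; under {} D still reaches {G,P,S,Y} ∋ P.
size 1: {G}, {S}, {Y}; under {G} D still reaches {P,S,Y} ∋ P.
{S,Y}: D⊥P given {S,Y} in G with D→· removed — back-door holds.

D→P: minimal back-door set {S, Y}.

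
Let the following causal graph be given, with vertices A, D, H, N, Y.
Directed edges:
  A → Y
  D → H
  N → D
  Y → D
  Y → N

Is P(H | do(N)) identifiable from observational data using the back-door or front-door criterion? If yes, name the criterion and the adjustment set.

desc(N)\{N}={D,H}; candidates ⊆ {A,Y}.
size 0: {}; under {} N still reaches {A,D,H,Y} ∋ H.
{Y}: N⊥H given {Y} in G with N→· removed — back-door holds.
P(H|do(N)) = Σ_{Y} P(H|N,Y)·P(Y).

P(H|do(N)): backdoor, adjust for {Y}.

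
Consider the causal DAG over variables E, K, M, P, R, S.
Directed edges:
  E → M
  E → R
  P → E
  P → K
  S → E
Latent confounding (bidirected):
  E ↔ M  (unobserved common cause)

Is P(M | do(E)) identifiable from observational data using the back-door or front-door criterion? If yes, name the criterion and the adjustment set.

desc(E)\{E}={M,R}; candidates ⊆ {K,P,S}.
E↔M: latent back-door arc(s) into E.
size 0: {}; under {} E still reaches {K,M,P,S} ∋ M.
size 1: {K}, {P}, {S}; under {K} E still reaches {M,P,S} ∋ M.
size 2: {K,P}, {K,S}, {P,S}; under {K,P} E still reaches {M,S} ∋ M.
E↔M cannot be blocked by any observed set — no back-door set.
No mediator lies on a directed E→…→M path.
Neither criterion identifies P(M|do(E)) in this graph.

P(M|do(E)): not identifiable (no BD/FD set).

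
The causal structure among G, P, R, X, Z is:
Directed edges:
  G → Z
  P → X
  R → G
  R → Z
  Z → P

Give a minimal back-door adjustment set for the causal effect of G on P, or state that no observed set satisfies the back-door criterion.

G→P: minimal back-door set {R}.

desc(G)\{G}={P,X,Z}; candidates ⊆ {R}.
size 0: {}; under {} G still reaches {P,R,X,Z} ∋ P.
{R}: G⊥P given {R} in G with G→· removed — back-door holds.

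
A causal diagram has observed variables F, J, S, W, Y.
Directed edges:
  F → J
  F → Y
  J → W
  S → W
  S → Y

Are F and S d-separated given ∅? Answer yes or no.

Bayes-Ball from F | ∅ reaches {J,W,Y}.
S ∉ reach(F|∅) ⇒ F ⊥ S | ∅.

Yes — F ⊥ S | ∅.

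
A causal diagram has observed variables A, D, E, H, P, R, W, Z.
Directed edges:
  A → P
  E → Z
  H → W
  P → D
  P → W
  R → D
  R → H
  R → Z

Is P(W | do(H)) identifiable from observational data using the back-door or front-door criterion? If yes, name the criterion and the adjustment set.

P(W|do(H)): backdoor, adjust for ∅.

desc(H)\{H}={W}; candidates ⊆ {A,D,E,P,R,Z}.
∅: H⊥W given ∅ in G with H→· removed — back-door holds.
P(W|do(H)) = P(W|H) — no adjustment needed.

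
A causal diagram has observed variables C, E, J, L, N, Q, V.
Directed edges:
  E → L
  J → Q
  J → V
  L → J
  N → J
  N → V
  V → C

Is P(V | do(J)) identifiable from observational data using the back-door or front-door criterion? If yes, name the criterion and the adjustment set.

desc(J)\{J}={C,Q,V}; candidates ⊆ {E,L,N}.
size 0: {}; under {} J still reaches {C,E,L,N,V} ∋ V.
{N}: J⊥V given {N} in G with J→· removed — back-door holds.
P(V|do(J)) = Σ_{N} P(V|J,N)·P(N).

P(V|do(J)): backdoor, adjust for {N}.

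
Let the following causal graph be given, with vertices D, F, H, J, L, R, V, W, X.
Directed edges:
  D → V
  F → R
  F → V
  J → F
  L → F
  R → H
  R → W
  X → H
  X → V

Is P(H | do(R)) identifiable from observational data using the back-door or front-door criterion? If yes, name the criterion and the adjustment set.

P(H|do(R)): backdoor, adjust for ∅.

desc(R)\{R}={H,W}; candidates ⊆ {D,F,J,L,V,X}.
∅: R⊥H given ∅ in G with R→· removed — back-door holds.
P(H|do(R)) = P(H|R) — no adjustment needed.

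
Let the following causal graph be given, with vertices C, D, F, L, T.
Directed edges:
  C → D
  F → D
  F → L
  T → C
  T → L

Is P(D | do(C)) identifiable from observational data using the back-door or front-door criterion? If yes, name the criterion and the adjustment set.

P(D|do(C)): backdoor, adjust for ∅.

desc(C)\{C}={D}; candidates ⊆ {F,L,T}.
∅: C⊥D given ∅ in G with C→· removed — back-door holds.
P(D|do(C)) = P(D|C) — no adjustment needed.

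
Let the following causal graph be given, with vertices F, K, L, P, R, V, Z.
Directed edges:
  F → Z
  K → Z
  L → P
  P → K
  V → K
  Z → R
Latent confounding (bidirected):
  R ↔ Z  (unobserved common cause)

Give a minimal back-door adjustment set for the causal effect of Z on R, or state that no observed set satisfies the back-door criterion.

Z→R: no observed back-door set.

desc(Z)\{Z}={R}; candidates ⊆ {F,K,L,P,V}.
Z↔R: latent back-door arc(s) into Z.
size 0: {}; under {} Z still reaches {F,K,L,P,R,V} ∋ R.
size 1: {F}, {K}, {L} …(+2); under {F} Z still reaches {K,L,P,R,V} ∋ R.
size 2: {F,K}, {F,L}, {F,P} …(+7); under {F,K} Z still reaches {R} ∋ R.
Z↔R cannot be blocked by any observed set — no back-door set.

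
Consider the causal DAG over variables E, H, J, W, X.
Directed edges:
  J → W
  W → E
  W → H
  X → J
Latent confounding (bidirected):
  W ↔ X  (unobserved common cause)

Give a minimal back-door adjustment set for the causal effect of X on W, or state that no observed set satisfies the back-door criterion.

X→W: no observed back-door set.

desc(X)\{X}={E,H,J,W}; candidates ⊆ {—}.
X↔W: latent back-door arc(s) into X.
size 0: {}; under {} X still reaches {E,H,W} ∋ W.
X↔W cannot be blocked by any observed set — no back-door set.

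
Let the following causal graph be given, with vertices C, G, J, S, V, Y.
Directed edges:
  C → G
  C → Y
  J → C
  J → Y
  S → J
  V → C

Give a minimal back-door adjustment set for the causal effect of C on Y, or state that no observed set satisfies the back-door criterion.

desc(C)\{C}={G,Y}; candidates ⊆ {J,S,V}.
size 0: {}; under {} C still reaches {J,S,V,Y} ∋ Y.
{J}: C⊥Y given {J} in G with C→· removed — back-door holds.

C→Y: minimal back-door set {J}.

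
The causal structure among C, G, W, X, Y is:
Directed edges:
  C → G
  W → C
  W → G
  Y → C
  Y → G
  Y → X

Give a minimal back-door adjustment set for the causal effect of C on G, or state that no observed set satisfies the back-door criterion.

C→G: minimal back-door set {W, Y}.

desc(C)\{C}={G}; candidates ⊆ {W,X,Y}.
size 0: {}; under {} C still reaches {G,W,X,Y} ∋ G.
size 1: {W}, {X}, {Y}; under {W} C still reaches {G,X,Y} ∋ G.
{W,Y}: C⊥G given {W,Y} in G with C→· removed — back-door holds.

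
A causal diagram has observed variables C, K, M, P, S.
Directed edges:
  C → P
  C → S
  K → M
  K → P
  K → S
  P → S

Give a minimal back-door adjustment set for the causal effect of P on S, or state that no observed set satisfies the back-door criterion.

P→S: minimal back-door set {C, K}.

desc(P)\{P}={S}; candidates ⊆ {C,K,M}.
size 0: {}; under {} P still reaches {C,K,M,S} ∋ S.
size 1: {C}, {K}, {M}; under {C} P still reaches {K,M,S} ∋ S.
{C,K}: P⊥S given {C,K} in G with P→· removed — back-door holds.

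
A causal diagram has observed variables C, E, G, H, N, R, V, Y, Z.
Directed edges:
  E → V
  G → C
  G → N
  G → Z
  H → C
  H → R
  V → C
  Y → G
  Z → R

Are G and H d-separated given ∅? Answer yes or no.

Bayes-Ball from G | ∅ reaches {C,N,R,Y,Z}.
H ∉ reach(G|∅) ⇒ G ⊥ H | ∅.

Yes — G ⊥ H | ∅.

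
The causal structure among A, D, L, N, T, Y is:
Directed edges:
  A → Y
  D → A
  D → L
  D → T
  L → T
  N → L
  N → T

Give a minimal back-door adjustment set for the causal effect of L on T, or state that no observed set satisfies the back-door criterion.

L→T: minimal back-door set {D, N}.

desc(L)\{L}={T}; candidates ⊆ {A,D,N,Y}.
size 0: {}; under {} L still reaches {A,D,N,T,Y} ∋ T.
size 1: {A}, {D}, {N} …(+1); under {A} L still reaches {D,N,T} ∋ T.
{D,N}: L⊥T given {D,N} in G with L→· removed — back-door holds.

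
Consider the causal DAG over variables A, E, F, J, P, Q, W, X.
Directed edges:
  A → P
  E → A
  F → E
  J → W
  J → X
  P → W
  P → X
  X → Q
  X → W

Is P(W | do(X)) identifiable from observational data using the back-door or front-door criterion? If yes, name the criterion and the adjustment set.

desc(X)\{X}={Q,W}; candidates ⊆ {A,E,F,J,P}.
size 0: {}; under {} X still reaches {A,E,F,J,P,W} ∋ W.
size 1: {A}, {E}, {F} …(+2); under {A} X still reaches {J,P,W} ∋ W.
{J,P}: X⊥W given {J,P} in G with X→· removed — back-door holds.
P(W|do(X)) = Σ_{J,P} P(W|X,J,P)·P(J,P).

P(W|do(X)): backdoor, adjust for {J, P}.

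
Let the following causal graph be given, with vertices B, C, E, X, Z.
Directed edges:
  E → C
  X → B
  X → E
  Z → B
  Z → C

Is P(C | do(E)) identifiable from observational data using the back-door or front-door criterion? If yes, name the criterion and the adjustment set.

P(C|do(E)): backdoor, adjust for ∅.

desc(E)\{E}={C}; candidates ⊆ {B,X,Z}.
∅: E⊥C given ∅ in G with E→· removed — back-door holds.
P(C|do(E)) = P(C|E) — no adjustment needed.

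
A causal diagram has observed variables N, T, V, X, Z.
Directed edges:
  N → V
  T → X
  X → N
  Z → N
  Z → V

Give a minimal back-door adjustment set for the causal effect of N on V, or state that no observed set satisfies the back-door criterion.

N→V: minimal back-door set {Z}.

desc(N)\{N}={V}; candidates ⊆ {T,X,Z}.
size 0: {}; under {} N still reaches {T,V,X,Z} ∋ V.
{Z}: N⊥V given {Z} in G with N→· removed — back-door holds.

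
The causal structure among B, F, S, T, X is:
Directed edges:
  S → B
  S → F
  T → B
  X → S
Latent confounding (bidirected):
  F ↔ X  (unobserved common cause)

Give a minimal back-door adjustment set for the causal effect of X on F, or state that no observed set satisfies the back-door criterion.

desc(X)\{X}={B,F,S}; candidates ⊆ {T}.
X↔F: latent back-door arc(s) into X.
size 0: {}; under {} X still reaches {F} ∋ F.
size 1: {T}; under {T} X still reaches {F} ∋ F.
X↔F cannot be blocked by any observed set — no back-door set.

X→F: no observed back-door set.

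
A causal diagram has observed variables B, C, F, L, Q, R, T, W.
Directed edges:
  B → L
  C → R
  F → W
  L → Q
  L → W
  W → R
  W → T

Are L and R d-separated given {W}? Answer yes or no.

Bayes-Ball from L | {W} reaches {B,F,Q}.
R ∉ reach(L|{W}) ⇒ L ⊥ R | {W}.

Yes — L ⊥ R | {W}.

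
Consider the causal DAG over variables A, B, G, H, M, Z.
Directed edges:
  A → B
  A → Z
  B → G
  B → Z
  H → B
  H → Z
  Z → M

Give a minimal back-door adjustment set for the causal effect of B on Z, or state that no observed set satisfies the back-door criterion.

B→Z: minimal back-door set {A, H}.

desc(B)\{B}={G,M,Z}; candidates ⊆ {A,H}.
size 0: {}; under {} B still reaches {A,H,M,Z} ∋ Z.
size 1: {A}, {H}; under {A} B still reaches {H,M,Z} ∋ Z.
{A,H}: B⊥Z given {A,H} in G with B→· removed — back-door holds.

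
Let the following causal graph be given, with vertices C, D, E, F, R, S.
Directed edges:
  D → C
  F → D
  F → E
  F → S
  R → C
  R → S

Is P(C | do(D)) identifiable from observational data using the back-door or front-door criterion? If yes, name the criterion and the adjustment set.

desc(D)\{D}={C}; candidates ⊆ {E,F,R,S}.
∅: D⊥C given ∅ in G with D→· removed — back-door holds.
P(C|do(D)) = P(C|D) — no adjustment needed.

P(C|do(D)): backdoor, adjust for ∅.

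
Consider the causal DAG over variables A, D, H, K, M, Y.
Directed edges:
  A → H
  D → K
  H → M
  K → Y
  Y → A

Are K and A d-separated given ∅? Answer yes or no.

Bayes-Ball from K | ∅ reaches {A,D,H,M,Y}.
A ∈ reach(K|∅) ⇒ K ⊥̸ A | ∅.

No — K and A are d-connected given ∅.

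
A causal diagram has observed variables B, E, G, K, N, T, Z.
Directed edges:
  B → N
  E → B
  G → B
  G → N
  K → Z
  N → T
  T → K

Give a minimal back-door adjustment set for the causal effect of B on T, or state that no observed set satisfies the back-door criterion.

B→T: minimal back-door set {G}.

desc(B)\{B}={K,N,T,Z}; candidates ⊆ {E,G}.
size 0: {}; under {} B still reaches {E,G,K,N,T,Z} ∋ T.
{G}: B⊥T given {G} in G with B→· removed — back-door holds.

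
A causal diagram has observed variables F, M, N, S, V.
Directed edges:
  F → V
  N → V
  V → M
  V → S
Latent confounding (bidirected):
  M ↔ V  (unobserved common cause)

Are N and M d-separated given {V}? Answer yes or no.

Bayes-Ball from N | {V} reaches {F,M}.
M ∈ reach(N|{V}) ⇒ N ⊥̸ M | {V}.

No — N and M are d-connected given {V}.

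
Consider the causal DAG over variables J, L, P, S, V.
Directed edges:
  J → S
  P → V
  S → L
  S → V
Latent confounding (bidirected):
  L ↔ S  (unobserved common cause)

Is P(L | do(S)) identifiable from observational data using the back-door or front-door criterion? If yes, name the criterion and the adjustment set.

P(L|do(S)): not identifiable (no BD/FD set).

desc(S)\{S}={L,V}; candidates ⊆ {J,P}.
S↔L: latent back-door arc(s) into S.
size 0: {}; under {} S still reaches {J,L} ∋ L.
size 1: {J}, {P}; under {J} S still reaches {L} ∋ L.
size 2: {J,P}; under {J,P} S still reaches {L} ∋ L.
S↔L cannot be blocked by any observed set — no back-door set.
No mediator lies on a directed S→…→L path.
Neither criterion identifies P(L|do(S)) in this graph.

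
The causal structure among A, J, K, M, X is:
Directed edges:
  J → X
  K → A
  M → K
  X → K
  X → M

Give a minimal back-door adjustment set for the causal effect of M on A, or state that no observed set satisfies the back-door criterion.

M→A: minimal back-door set {X}.

desc(M)\{M}={A,K}; candidates ⊆ {J,X}.
size 0: {}; under {} M still reaches {A,J,K,X} ∋ A.
{X}: M⊥A given {X} in G with M→· removed — back-door holds.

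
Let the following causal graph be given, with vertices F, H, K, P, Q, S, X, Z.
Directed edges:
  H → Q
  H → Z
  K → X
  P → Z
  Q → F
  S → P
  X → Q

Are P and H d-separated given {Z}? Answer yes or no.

No — P and H are d-connected given {Z}.

Bayes-Ball from P | {Z} reaches {F,H,Q,S}.
H ∈ reach(P|{Z}) ⇒ P ⊥̸ H | {Z}.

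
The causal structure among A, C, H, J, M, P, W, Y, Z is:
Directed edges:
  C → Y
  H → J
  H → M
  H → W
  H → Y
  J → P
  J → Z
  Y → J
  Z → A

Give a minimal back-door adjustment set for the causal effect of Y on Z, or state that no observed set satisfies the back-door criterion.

Y→Z: minimal back-door set {H}.

desc(Y)\{Y}={A,J,P,Z}; candidates ⊆ {C,H,M,W}.
size 0: {}; under {} Y still reaches {A,C,H,J,M,P,W,Z} ∋ Z.
{H}: Y⊥Z given {H} in G with Y→· removed — back-door holds.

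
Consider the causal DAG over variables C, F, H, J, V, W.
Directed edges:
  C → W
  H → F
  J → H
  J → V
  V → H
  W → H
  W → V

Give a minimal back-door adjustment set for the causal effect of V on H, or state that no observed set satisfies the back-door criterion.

desc(V)\{V}={F,H}; candidates ⊆ {C,J,W}.
size 0: {}; under {} V still reaches {C,F,H,J,W} ∋ H.
size 1: {C}, {J}, {W}; under {C} V still reaches {F,H,J,W} ∋ H.
{J,W}: V⊥H given {J,W} in G with V→· removed — back-door holds.

V→H: minimal back-door set {J, W}.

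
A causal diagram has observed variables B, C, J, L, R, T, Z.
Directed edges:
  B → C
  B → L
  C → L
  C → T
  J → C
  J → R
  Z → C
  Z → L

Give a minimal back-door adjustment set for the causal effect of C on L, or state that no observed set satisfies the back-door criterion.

desc(C)\{C}={L,T}; candidates ⊆ {B,J,R,Z}.
size 0: {}; under {} C still reaches {B,J,L,R,Z} ∋ L.
size 1: {B}, {J}, {R} …(+1); under {B} C still reaches {J,L,R,Z} ∋ L.
{B,Z}: C⊥L given {B,Z} in G with C→· removed — back-door holds.

C→L: minimal back-door set {B, Z}.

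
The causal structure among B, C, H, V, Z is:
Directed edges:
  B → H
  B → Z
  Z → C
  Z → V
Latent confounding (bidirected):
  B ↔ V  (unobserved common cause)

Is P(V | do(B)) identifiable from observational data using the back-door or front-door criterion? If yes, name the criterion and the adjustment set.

desc(B)\{B}={C,H,V,Z}; candidates ⊆ {—}.
B↔V: latent back-door arc(s) into B.
size 0: {}; under {} B still reaches {V} ∋ V.
B↔V cannot be blocked by any observed set — no back-door set.
{Z}: (i) intercepts every directed B→V path; (ii) no back-door B→{Z}; (iii) {B} blocks every back-door {Z}→V. Front-door holds.
P(V|do(B)) = Σ_{Z} P(Z|B) Σ_{B'} P(V|Z,B')P(B').

P(V|do(B)): frontdoor, adjust for {Z}.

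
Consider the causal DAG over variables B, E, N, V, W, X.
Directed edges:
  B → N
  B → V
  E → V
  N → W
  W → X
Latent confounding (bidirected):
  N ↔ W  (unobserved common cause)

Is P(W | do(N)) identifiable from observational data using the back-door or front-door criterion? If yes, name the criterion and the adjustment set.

P(W|do(N)): not identifiable (no BD/FD set).

desc(N)\{N}={W,X}; candidates ⊆ {B,E,V}.
N↔W: latent back-door arc(s) into N.
size 0: {}; under {} N still reaches {B,V,W,X} ∋ W.
size 1: {B}, {E}, {V}; under {B} N still reaches {W,X} ∋ W.
size 2: {B,E}, {B,V}, {E,V}; under {B,E} N still reaches {W,X} ∋ W.
N↔W cannot be blocked by any observed set — no back-door set.
No mediator lies on a directed N→…→W path.
Neither criterion identifies P(W|do(N)) in this graph.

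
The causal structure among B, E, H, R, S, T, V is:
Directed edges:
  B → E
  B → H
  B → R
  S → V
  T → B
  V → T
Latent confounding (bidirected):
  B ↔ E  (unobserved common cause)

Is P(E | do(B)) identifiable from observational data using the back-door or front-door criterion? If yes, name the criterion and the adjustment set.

desc(B)\{B}={E,H,R}; candidates ⊆ {S,T,V}.
B↔E: latent back-door arc(s) into B.
size 0: {}; under {} B still reaches {E,S,T,V} ∋ E.
size 1: {S}, {T}, {V}; under {S} B still reaches {E,T,V} ∋ E.
size 2: {S,T}, {S,V}, {T,V}; under {S,T} B still reaches {E} ∋ E.
B↔E cannot be blocked by any observed set — no back-door set.
No mediator lies on a directed B→…→E path.
Neither criterion identifies P(E|do(B)) in this graph.

P(E|do(B)): not identifiable (no BD/FD set).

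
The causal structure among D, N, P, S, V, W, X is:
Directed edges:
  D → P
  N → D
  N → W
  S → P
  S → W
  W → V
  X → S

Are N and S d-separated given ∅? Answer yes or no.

Bayes-Ball from N | ∅ reaches {D,P,V,W}.
S ∉ reach(N|∅) ⇒ N ⊥ S | ∅.

Yes — N ⊥ S | ∅.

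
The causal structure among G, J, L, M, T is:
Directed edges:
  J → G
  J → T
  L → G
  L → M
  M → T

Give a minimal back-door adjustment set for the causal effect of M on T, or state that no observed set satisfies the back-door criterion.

M→T: minimal back-door set ∅.

desc(M)\{M}={T}; candidates ⊆ {G,J,L}.
∅: M⊥T given ∅ in G with M→· removed — back-door holds.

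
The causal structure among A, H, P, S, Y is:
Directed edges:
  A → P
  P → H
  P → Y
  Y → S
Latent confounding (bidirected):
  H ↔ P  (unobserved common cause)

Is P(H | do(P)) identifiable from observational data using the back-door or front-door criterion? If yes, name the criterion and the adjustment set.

P(H|do(P)): not identifiable (no BD/FD set).

desc(P)\{P}={H,S,Y}; candidates ⊆ {A}.
P↔H: latent back-door arc(s) into P.
size 0: {}; under {} P still reaches {A,H} ∋ H.
size 1: {A}; under {A} P still reaches {H} ∋ H.
P↔H cannot be blocked by any observed set — no back-door set.
No mediator lies on a directed P→…→H path.
Neither criterion identifies P(H|do(P)) in this graph.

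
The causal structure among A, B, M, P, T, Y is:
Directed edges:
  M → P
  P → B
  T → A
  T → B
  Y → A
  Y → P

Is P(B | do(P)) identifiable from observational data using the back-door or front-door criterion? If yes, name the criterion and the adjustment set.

P(B|do(P)): backdoor, adjust for ∅.

desc(P)\{P}={B}; candidates ⊆ {A,M,T,Y}.
∅: P⊥B given ∅ in G with P→· removed — back-door holds.
P(B|do(P)) = P(B|P) — no adjustment needed.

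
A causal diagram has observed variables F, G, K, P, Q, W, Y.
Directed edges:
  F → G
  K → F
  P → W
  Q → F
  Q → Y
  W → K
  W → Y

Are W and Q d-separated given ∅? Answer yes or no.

Bayes-Ball from W | ∅ reaches {F,G,K,P,Y}.
Q ∉ reach(W|∅) ⇒ W ⊥ Q | ∅.

Yes — W ⊥ Q | ∅.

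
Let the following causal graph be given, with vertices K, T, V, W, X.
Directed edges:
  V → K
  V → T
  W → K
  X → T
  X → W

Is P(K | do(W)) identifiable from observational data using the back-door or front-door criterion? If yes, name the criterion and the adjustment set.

desc(W)\{W}={K}; candidates ⊆ {T,V,X}.
∅: W⊥K given ∅ in G with W→· removed — back-door holds.
P(K|do(W)) = P(K|W) — no adjustment needed.

P(K|do(W)): backdoor, adjust for ∅.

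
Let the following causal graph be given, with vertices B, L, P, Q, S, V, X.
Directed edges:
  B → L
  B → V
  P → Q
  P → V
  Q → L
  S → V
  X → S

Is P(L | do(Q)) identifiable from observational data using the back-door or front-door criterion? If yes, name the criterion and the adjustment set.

P(L|do(Q)): backdoor, adjust for ∅.

desc(Q)\{Q}={L}; candidates ⊆ {B,P,S,V,X}.
∅: Q⊥L given ∅ in G with Q→· removed — back-door holds.
P(L|do(Q)) = P(L|Q) — no adjustment needed.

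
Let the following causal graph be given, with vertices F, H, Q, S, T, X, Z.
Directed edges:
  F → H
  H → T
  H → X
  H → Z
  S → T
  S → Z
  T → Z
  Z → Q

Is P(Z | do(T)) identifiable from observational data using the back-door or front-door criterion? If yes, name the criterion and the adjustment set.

P(Z|do(T)): backdoor, adjust for {H, S}.

desc(T)\{T}={Q,Z}; candidates ⊆ {F,H,S,X}.
size 0: {}; under {} T still reaches {F,H,Q,S,X,Z} ∋ Z.
size 1: {F}, {H}, {S} …(+1); under {F} T still reaches {H,Q,S,X,Z} ∋ Z.
{H,S}: T⊥Z given {H,S} in G with T→· removed — back-door holds.
P(Z|do(T)) = Σ_{H,S} P(Z|T,H,S)·P(H,S).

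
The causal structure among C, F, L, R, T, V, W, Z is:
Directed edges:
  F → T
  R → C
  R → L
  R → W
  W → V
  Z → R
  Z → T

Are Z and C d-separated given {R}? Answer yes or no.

Yes — Z ⊥ C | {R}.

Bayes-Ball from Z | {R} reaches {T}.
C ∉ reach(Z|{R}) ⇒ Z ⊥ C | {R}.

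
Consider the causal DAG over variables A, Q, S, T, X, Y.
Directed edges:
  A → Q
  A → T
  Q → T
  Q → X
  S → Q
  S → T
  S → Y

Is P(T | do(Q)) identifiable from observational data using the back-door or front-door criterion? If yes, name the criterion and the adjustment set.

desc(Q)\{Q}={T,X}; candidates ⊆ {A,S,Y}.
size 0: {}; under {} Q still reaches {A,S,T,Y} ∋ T.
size 1: {A}, {S}, {Y}; under {A} Q still reaches {S,T,Y} ∋ T.
{A,S}: Q⊥T given {A,S} in G with Q→· removed — back-door holds.
P(T|do(Q)) = Σ_{A,S} P(T|Q,A,S)·P(A,S).

P(T|do(Q)): backdoor, adjust for {A, S}.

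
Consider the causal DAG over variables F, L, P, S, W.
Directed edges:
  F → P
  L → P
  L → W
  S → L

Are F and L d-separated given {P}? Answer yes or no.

Bayes-Ball from F | {P} reaches {L,S,W}.
L ∈ reach(F|{P}) ⇒ F ⊥̸ L | {P}.

No — F and L are d-connected given {P}.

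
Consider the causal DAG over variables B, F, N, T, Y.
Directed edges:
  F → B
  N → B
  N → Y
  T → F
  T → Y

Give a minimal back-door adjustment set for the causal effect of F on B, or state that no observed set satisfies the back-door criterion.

desc(F)\{F}={B}; candidates ⊆ {N,T,Y}.
∅: F⊥B given ∅ in G with F→· removed — back-door holds.

F→B: minimal back-door set ∅.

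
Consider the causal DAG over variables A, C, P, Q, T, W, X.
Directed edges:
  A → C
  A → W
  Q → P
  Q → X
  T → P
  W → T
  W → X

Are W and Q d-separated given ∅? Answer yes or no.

Bayes-Ball from W | ∅ reaches {A,C,P,T,X}.
Q ∉ reach(W|∅) ⇒ W ⊥ Q | ∅.

Yes — W ⊥ Q | ∅.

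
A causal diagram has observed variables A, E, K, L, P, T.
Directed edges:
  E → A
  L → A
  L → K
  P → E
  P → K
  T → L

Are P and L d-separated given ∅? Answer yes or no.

Yes — P ⊥ L | ∅.

Bayes-Ball from P | ∅ reaches {A,E,K}.
L ∉ reach(P|∅) ⇒ P ⊥ L | ∅.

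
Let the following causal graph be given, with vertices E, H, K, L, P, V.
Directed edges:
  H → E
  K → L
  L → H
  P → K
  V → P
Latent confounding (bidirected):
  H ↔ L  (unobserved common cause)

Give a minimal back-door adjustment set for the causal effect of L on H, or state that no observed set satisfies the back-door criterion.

desc(L)\{L}={E,H}; candidates ⊆ {K,P,V}.
L↔H: latent back-door arc(s) into L.
size 0: {}; under {} L still reaches {E,H,K,P,V} ∋ H.
size 1: {K}, {P}, {V}; under {K} L still reaches {E,H} ∋ H.
size 2: {K,P}, {K,V}, {P,V}; under {K,P} L still reaches {E,H} ∋ H.
L↔H cannot be blocked by any observed set — no back-door set.

L→H: no observed back-door set.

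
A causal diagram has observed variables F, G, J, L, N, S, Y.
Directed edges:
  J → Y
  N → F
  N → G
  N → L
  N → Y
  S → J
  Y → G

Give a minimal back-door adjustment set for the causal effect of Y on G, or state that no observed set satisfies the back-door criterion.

desc(Y)\{Y}={G}; candidates ⊆ {F,J,L,N,S}.
size 0: {}; under {} Y still reaches {F,G,J,L,N,S} ∋ G.
{N}: Y⊥G given {N} in G with Y→· removed — back-door holds.

Y→G: minimal back-door set {N}.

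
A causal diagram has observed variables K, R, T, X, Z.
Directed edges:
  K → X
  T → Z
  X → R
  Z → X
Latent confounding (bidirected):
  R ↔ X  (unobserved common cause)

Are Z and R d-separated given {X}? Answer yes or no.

Bayes-Ball from Z | {X} reaches {K,R,T}.
R ∈ reach(Z|{X}) ⇒ Z ⊥̸ R | {X}.

No — Z and R are d-connected given {X}.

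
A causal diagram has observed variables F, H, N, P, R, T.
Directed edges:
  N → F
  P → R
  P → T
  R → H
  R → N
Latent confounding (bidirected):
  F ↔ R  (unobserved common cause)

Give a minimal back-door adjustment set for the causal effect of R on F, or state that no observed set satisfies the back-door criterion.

R→F: no observed back-door set.

desc(R)\{R}={F,H,N}; candidates ⊆ {P,T}.
R↔F: latent back-door arc(s) into R.
size 0: {}; under {} R still reaches {F,P,T} ∋ F.
size 1: {P}, {T}; under {P} R still reaches {F} ∋ F.
size 2: {P,T}; under {P,T} R still reaches {F} ∋ F.
R↔F cannot be blocked by any observed set — no back-door set.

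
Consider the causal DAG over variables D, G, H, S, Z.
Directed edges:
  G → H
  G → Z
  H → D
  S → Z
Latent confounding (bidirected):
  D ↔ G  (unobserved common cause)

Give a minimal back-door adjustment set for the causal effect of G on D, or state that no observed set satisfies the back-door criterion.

desc(G)\{G}={D,H,Z}; candidates ⊆ {S}.
G↔D: latent back-door arc(s) into G.
size 0: {}; under {} G still reaches {D} ∋ D.
size 1: {S}; under {S} G still reaches {D} ∋ D.
G↔D cannot be blocked by any observed set — no back-door set.

G→D: no observed back-door set.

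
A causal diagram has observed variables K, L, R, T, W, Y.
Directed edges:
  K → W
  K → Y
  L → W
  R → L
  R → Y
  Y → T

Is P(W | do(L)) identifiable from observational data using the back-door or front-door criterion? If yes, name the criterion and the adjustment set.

P(W|do(L)): backdoor, adjust for ∅.

desc(L)\{L}={W}; candidates ⊆ {K,R,T,Y}.
∅: L⊥W given ∅ in G with L→· removed — back-door holds.
P(W|do(L)) = P(W|L) — no adjustment needed.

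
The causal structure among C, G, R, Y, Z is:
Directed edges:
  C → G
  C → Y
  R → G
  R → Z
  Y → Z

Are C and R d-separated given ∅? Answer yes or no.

Bayes-Ball from C | ∅ reaches {G,Y,Z}.
R ∉ reach(C|∅) ⇒ C ⊥ R | ∅.

Yes — C ⊥ R | ∅.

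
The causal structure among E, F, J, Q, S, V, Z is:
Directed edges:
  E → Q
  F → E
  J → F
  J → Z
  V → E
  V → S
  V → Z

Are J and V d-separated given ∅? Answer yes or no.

Yes — J ⊥ V | ∅.

Bayes-Ball from J | ∅ reaches {E,F,Q,Z}.
V ∉ reach(J|∅) ⇒ J ⊥ V | ∅.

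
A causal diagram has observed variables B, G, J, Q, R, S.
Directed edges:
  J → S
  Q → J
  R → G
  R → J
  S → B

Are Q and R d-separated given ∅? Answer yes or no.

Bayes-Ball from Q | ∅ reaches {B,J,S}.
R ∉ reach(Q|∅) ⇒ Q ⊥ R | ∅.

Yes — Q ⊥ R | ∅.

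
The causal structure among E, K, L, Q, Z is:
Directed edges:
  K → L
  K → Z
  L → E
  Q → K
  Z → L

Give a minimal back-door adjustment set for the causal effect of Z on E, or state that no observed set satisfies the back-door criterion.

Z→E: minimal back-door set {K}.

desc(Z)\{Z}={E,L}; candidates ⊆ {K,Q}.
size 0: {}; under {} Z still reaches {E,K,L,Q} ∋ E.
{K}: Z⊥E given {K} in G with Z→· removed — back-door holds.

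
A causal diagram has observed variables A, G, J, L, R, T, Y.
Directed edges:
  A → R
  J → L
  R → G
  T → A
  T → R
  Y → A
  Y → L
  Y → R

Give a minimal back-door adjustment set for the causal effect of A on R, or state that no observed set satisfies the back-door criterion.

desc(A)\{A}={G,R}; candidates ⊆ {J,L,T,Y}.
size 0: {}; under {} A still reaches {G,L,R,T,Y} ∋ R.
size 1: {J}, {L}, {T} …(+1); under {J} A still reaches {G,L,R,T,Y} ∋ R.
{T,Y}: A⊥R given {T,Y} in G with A→· removed — back-door holds.

A→R: minimal back-door set {T, Y}.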